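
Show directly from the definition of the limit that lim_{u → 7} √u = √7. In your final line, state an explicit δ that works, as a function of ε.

δ = min(7, √7·ε)

Suppose ε > 0. We want δ > 0 such that 0 < |u − 7| < δ implies |√u − √7| < ε.
Multiplying by the conjugate, |√u − √7| = |u − 7|/(√u + √7).
Restrict δ ≤ 7 so that |u − 7| < 7 forces u > 0, and then √u + √7 > √7.
Hence |√u − √7| < |u − 7|/√7, which is < ε once |u − 7| < √7·ε.
Take δ = min(7, √7·ε). If 0 < |u − 7| < δ then u > 0 and |√u − √7| < |u − 7|/√7 < ε.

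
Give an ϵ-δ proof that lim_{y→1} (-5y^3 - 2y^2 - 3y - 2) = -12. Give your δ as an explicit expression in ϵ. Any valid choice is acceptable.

Let ϵ > 0. We want δ > 0 such that 0 < |y − 1| < δ implies |(-5y^3 - 2y^2 - 3y - 2) + 12| < ϵ.
(-5y^3 - 2y^2 - 3y - 2) + 12 = -5y^3 - 2y^2 - 3y + 10 = (y − 1)(-5y^2 - 7y - 10).
So |(-5y^3 - 2y^2 - 3y - 2) + 12| = |y − 1|·|-5y^2 - 7y - 10|.
Assume first that |y − 1| < 1, so |y| < 2. Then |-5y^2 - 7y - 10| ≤ 5·2^2 + 7·2 + 10 = 44.
Hence |(-5y^3 - 2y^2 - 3y - 2) + 12| ≤ 44|y − 1| < ϵ provided |y − 1| < ϵ/44.
Take δ = min(1, ϵ/44). Then 0 < |y − 1| < δ gives both |y − 1| < 1 and |y − 1| < ϵ/44, so |(-5y^3 - 2y^2 - 3y - 2) + 12| < ϵ.

δ = min(1, ϵ/44)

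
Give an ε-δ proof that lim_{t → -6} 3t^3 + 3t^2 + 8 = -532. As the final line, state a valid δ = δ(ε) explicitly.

Let ε > 0 be given. We want δ > 0 such that 0 < |t + 6| < δ implies |(3t^3 + 3t^2 + 8) + 532| < ε.
(3t^3 + 3t^2 + 8) + 532 = 3t^3 + 3t^2 + 540 = (t + 6)(3t^2 - 15t + 90).
So |(3t^3 + 3t^2 + 8) + 532| = |t + 6|·|3t^2 - 15t + 90|.
Require δ ≤ 2. Then |t + 6| < 2 gives |t| < 8, and by the triangle inequality |3t^2 - 15t + 90| ≤ 3·8^2 + 15·8 + 90 = 402.
Hence |(3t^3 + 3t^2 + 8) + 532| ≤ 402|t + 6| < ε provided |t + 6| < ε/402.
Choosing δ = min(2, ε/402) ensures both conditions, hence |(3t^3 + 3t^2 + 8) + 532| < ε.

δ = min(2, ε/402)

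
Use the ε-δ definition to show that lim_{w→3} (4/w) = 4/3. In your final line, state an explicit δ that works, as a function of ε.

δ = min(3/2, (9/8)ε)

Let ε > 0. We seek δ > 0 such that 0 < |w − 3| < δ implies |4/w − (4/3)| < ε.
|4/w − (4/3)| = 4·|3 − w|/(3·|w|) = 4|w − 3|/(3|w|).
Restrict δ ≤ 3/2. Then |w − 3| < 3/2 gives |w| > 3/2, so 3|w| > 9/2.
Then |4/w − (4/3)| < 4|w − 3|/(9/2), which is < ε when |w − 3| < (9/8)ε.
Take δ = min(3/2, (9/8)ε). Then 0 < |w − 3| < δ gives both |w − 3| < 3/2 and |w − 3| < (9/8)ε, so |4/w − (4/3)| < ε.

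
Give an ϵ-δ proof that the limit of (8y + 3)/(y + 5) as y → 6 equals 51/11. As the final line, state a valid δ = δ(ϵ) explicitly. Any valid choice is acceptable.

δ = min(11/2, (121/74)ϵ)

Let ϵ > 0 be given. We want δ > 0 with 0 < |y − 6| < δ ⇒ |(8y + 3)/(y + 5) − (51/11)| < ϵ.
Combining over a common denominator, (8y + 3)/(y + 5) − (51/11) = [(8y + 3)·11 − 51·(y + 5)] / [11·(y + 5)] = 37(y − 6) / (11(y + 5)).
So |(8y + 3)/(y + 5) − (51/11)| = 37|y − 6| / (11·|y + 5|).
Restrict δ ≤ 11/2. Then |y − 6| < 11/2 gives |y + 5| = |(y − 6) + 11| ≥ 11 − 11/2 = 11/2.
Hence |(8y + 3)/(y + 5) − (51/11)| < 37|y − 6|/(11·(11/2)) = (74/121)|y − 6|, which is < ϵ once |y − 6| < (121/74)ϵ.
Take δ = min(11/2, (121/74)ϵ). Then 0 < |y − 6| < δ forces both bounds, so |(8y + 3)/(y + 5) − (51/11)| < ϵ.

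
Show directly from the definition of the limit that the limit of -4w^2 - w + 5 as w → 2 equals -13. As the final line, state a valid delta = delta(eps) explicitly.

Fix eps > 0. We want delta > 0 such that 0 < |w − 2| < delta implies |(-4w^2 - w + 5) + 13| < eps.
(-4w^2 - w + 5) + 13 = -4w^2 - w + 18 = (w − 2)(-4w - 9).
So |(-4w^2 - w + 5) + 13| = |w − 2|·|-4w - 9|.
Require delta ≤ 1. Then |w − 2| < 1 gives |w| < 3, and by the triangle inequality |-4w - 9| ≤ 4·3 + 9 = 21.
Hence |(-4w^2 - w + 5) + 13| ≤ 21|w − 2| < eps provided |w − 2| < eps/21.
Take delta = min(1, eps/21). Then 0 < |w − 2| < delta gives both |w − 2| < 1 and |w − 2| < eps/21, so |(-4w^2 - w + 5) + 13| < eps.

delta = min(1, eps/21)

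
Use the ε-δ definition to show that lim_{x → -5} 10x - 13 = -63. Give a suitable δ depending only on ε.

Let ε > 0 be given. We need δ > 0 so that 0 < |x + 5| < δ implies |(10x - 13) + 63| < ε.
|(10x - 13) + 63| = |10x + 50| = 10|x + 5|.
Thus it suffices that |x + 5| < ε/10.
Choosing δ = ε/10 gives |(10x - 13) + 63| = 10|x + 5| < ε whenever |x + 5| < δ.

δ = ε/10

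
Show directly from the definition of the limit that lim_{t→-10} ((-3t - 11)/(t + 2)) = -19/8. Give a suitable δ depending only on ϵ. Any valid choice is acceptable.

δ = min(4, (32/5)ϵ)

Suppose ϵ > 0. We want δ > 0 with 0 < |t + 10| < δ ⇒ |(-3t - 11)/(t + 2) + 19/8| < ϵ.
Combining over a common denominator, (-3t - 11)/(t + 2) + 19/8 = [(-3t - 11)·(-8) − 19·(t + 2)] / [(-8)·(t + 2)] = 5(t + 10) / ((-8)(t + 2)).
So |(-3t - 11)/(t + 2) + 19/8| = 5|t + 10| / (8·|t + 2|).
Require δ ≤ 4, so |t + 2| ≥ |-8| − |t + 10| > 8 − 4 = 4.
Hence |(-3t - 11)/(t + 2) + 19/8| < 5|t + 10|/(8·4) = (5/32)|t + 10|, which is < ϵ once |t + 10| < (32/5)ϵ.
Take δ = min(4, (32/5)ϵ). Then 0 < |t + 10| < δ forces both bounds, so |(-3t - 11)/(t + 2) + 19/8| < ϵ.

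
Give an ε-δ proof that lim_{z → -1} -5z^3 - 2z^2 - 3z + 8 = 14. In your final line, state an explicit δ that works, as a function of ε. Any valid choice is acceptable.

δ = min(1, ε/32)

Fix ε > 0. We want δ > 0 such that 0 < |z + 1| < δ implies |(-5z^3 - 2z^2 - 3z + 8) − 14| < ε.
(-5z^3 - 2z^2 - 3z + 8) − 14 = -5z^3 - 2z^2 - 3z - 6 = (z + 1)(-5z^2 + 3z - 6).
So |(-5z^3 - 2z^2 - 3z + 8) − 14| = |z + 1|·|-5z^2 + 3z - 6|.
Require δ ≤ 1. Then |z + 1| < 1 gives |z| < 2, and by the triangle inequality |-5z^2 + 3z - 6| ≤ 5·2^2 + 3·2 + 6 = 32.
Hence |(-5z^3 - 2z^2 - 3z + 8) − 14| ≤ 32|z + 1| < ε provided |z + 1| < ε/32.
Choosing δ = min(1, ε/32) ensures both conditions, hence |(-5z^3 - 2z^2 - 3z + 8) − 14| < ε.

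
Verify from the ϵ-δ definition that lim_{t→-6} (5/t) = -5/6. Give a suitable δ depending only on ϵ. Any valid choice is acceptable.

Suppose ϵ > 0. We seek δ > 0 such that 0 < |t + 6| < δ implies |5/t + 5/6| < ϵ.
|5/t + 5/6| = 5·|-6 − t|/(6·|t|) = 5|t + 6|/(6|t|).
Require δ ≤ 3 so that |t| > 6 − 3 = 3, hence 6|t| > 18.
Then |5/t + 5/6| < 5|t + 6|/18, which is < ϵ when |t + 6| < (18/5)ϵ.
Take δ = min(3, (18/5)ϵ). Then 0 < |t + 6| < δ gives both |t + 6| < 3 and |t + 6| < (18/5)ϵ, so |5/t + 5/6| < ϵ.

δ = min(3, (18/5)ϵ)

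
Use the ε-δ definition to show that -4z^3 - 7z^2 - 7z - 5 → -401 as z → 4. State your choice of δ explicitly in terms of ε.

δ = min(1, ε/314)

Let ε > 0. We want δ > 0 such that 0 < |z − 4| < δ implies |(-4z^3 - 7z^2 - 7z - 5) + 401| < ε.
(-4z^3 - 7z^2 - 7z - 5) + 401 = -4z^3 - 7z^2 - 7z + 396 = (z − 4)(-4z^2 - 23z - 99).
So |(-4z^3 - 7z^2 - 7z - 5) + 401| = |z − 4|·|-4z^2 - 23z - 99|.
Assume first that |z − 4| < 1, so |z| < 5. Then |-4z^2 - 23z - 99| ≤ 4·5^2 + 23·5 + 99 = 314.
Hence |(-4z^3 - 7z^2 - 7z - 5) + 401| ≤ 314|z − 4| < ε provided |z − 4| < ε/314.
Take δ = min(1, ε/314). Then 0 < |z − 4| < δ gives both |z − 4| < 1 and |z − 4| < ε/314, so |(-4z^3 - 7z^2 - 7z - 5) + 401| < ε.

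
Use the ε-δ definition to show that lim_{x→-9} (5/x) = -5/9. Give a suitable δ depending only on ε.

Suppose ε > 0. We seek δ > 0 such that 0 < |x + 9| < δ implies |5/x + 5/9| < ε.
|5/x + 5/9| = 5·|-9 − x|/(9·|x|) = 5|x + 9|/(9|x|).
Restrict δ ≤ 9/2. Then |x + 9| < 9/2 gives |x| > 9/2, so 9|x| > 81/2.
Then |5/x + 5/9| < 5|x + 9|/(81/2), which is < ε when |x + 9| < (81/10)ε.
Take δ = min(9/2, (81/10)ε). Then 0 < |x + 9| < δ gives both |x + 9| < 9/2 and |x + 9| < (81/10)ε, so |5/x + 5/9| < ε.

δ = min(9/2, (81/10)ε)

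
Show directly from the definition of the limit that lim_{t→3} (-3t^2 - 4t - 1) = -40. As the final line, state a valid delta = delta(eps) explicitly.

delta = min(2, eps/28)

Suppose eps > 0. We want delta > 0 such that 0 < |t − 3| < delta implies |(-3t^2 - 4t - 1) + 40| < eps.
(-3t^2 - 4t - 1) + 40 = -3t^2 - 4t + 39 = (t − 3)(-3t - 13).
So |(-3t^2 - 4t - 1) + 40| = |t − 3|·|-3t - 13|.
Require delta ≤ 2. Then |t − 3| < 2 gives |t| < 5, and by the triangle inequality |-3t - 13| ≤ 3·5 + 13 = 28.
Hence |(-3t^2 - 4t - 1) + 40| ≤ 28|t − 3| < eps provided |t − 3| < eps/28.
Take delta = min(2, eps/28). Then 0 < |t − 3| < delta gives both |t − 3| < 2 and |t − 3| < eps/28, so |(-3t^2 - 4t - 1) + 40| < eps.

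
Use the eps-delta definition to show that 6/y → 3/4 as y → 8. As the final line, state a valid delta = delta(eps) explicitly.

delta = min(4, (16/3)eps)

Let eps > 0. We seek delta > 0 such that 0 < |y − 8| < delta implies |6/y − (3/4)| < eps.
|6/y − (3/4)| = 6·|8 − y|/(8·|y|) = 6|y − 8|/(8|y|).
Require delta ≤ 4 so that |y| > 8 − 4 = 4, hence 8|y| > 32.
Then |6/y − (3/4)| < 6|y − 8|/32, which is < eps when |y − 8| < (16/3)eps.
Take delta = min(4, (16/3)eps). Then 0 < |y − 8| < delta gives both |y − 8| < 4 and |y − 8| < (16/3)eps, so |6/y − (3/4)| < eps.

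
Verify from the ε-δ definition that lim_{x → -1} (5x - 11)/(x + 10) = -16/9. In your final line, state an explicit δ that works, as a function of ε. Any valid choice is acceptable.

Suppose ε > 0. We want δ > 0 with 0 < |x + 1| < δ ⇒ |(5x - 11)/(x + 10) + 16/9| < ε.
Combining over a common denominator, (5x - 11)/(x + 10) + 16/9 = [(5x - 11)·9 − (-16)·(x + 10)] / [9·(x + 10)] = 61(x + 1) / (9(x + 10)).
So |(5x - 11)/(x + 10) + 16/9| = 61|x + 1| / (9·|x + 10|).
Require δ ≤ 9/2, so |x + 10| ≥ |9| − |x + 1| > 9 − 9/2 = 9/2.
Hence |(5x - 11)/(x + 10) + 16/9| < 61|x + 1|/(9·(9/2)) = (122/81)|x + 1|, which is < ε once |x + 1| < (81/122)ε.
Take δ = min(9/2, (81/122)ε). Then 0 < |x + 1| < δ forces both bounds, so |(5x - 11)/(x + 10) + 16/9| < ε.

δ = min(9/2, (81/122)ε)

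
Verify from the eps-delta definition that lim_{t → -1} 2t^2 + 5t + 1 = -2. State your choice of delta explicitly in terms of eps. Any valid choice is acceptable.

Let eps > 0 be given. We want delta > 0 such that 0 < |t + 1| < delta implies |(2t^2 + 5t + 1) + 2| < eps.
(2t^2 + 5t + 1) + 2 = 2t^2 + 5t + 3 = (t + 1)(2t + 3).
So |(2t^2 + 5t + 1) + 2| = |t + 1|·|2t + 3|.
Require delta ≤ 1. Then |t + 1| < 1 gives |t| < 2, and by the triangle inequality |2t + 3| ≤ 2·2 + 3 = 7.
Hence |(2t^2 + 5t + 1) + 2| ≤ 7|t + 1| < eps provided |t + 1| < eps/7.
Choosing delta = min(1, eps/7) ensures both conditions, hence |(2t^2 + 5t + 1) + 2| < eps.

delta = min(1, eps/7)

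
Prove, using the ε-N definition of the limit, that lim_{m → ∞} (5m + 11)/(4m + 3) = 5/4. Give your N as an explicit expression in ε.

N = (29/16)/ε

Let ε > 0. For m ≥ 1, |(5m + 11)/(4m + 3) − (5/4)| = |29|/(4(4m + 3)) = 29/(4(4m + 3)).
Since 4m + 3 ≥ 4m for m ≥ 1, this is ≤ 29/(4·4m) = (29/16)/m.
So |(5m + 11)/(4m + 3) − (5/4)| < ε whenever m > (29/16)/ε.
Take N = (29/16)/ε. If m > N then |(5m + 11)/(4m + 3) − (5/4)| ≤ (29/16)/m < ε.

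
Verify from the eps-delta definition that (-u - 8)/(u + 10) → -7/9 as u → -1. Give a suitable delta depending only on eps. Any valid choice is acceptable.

Suppose eps > 0. We want delta > 0 with 0 < |u + 1| < delta ⇒ |(-u - 8)/(u + 10) + 7/9| < eps.
Combining over a common denominator, (-u - 8)/(u + 10) + 7/9 = [(-u - 8)·9 − (-7)·(u + 10)] / [9·(u + 10)] = -2(u + 1) / (9(u + 10)).
So |(-u - 8)/(u + 10) + 7/9| = 2|u + 1| / (9·|u + 10|).
Restrict delta ≤ 9/2. Then |u + 1| < 9/2 gives |u + 10| = |(u + 1) + 9| ≥ 9 − 9/2 = 9/2.
Hence |(-u - 8)/(u + 10) + 7/9| < 2|u + 1|/(9·(9/2)) = (4/81)|u + 1|, which is < eps once |u + 1| < (81/4)eps.
Take delta = min(9/2, (81/4)eps). Then 0 < |u + 1| < delta forces both bounds, so |(-u - 8)/(u + 10) + 7/9| < eps.

delta = min(9/2, (81/4)eps)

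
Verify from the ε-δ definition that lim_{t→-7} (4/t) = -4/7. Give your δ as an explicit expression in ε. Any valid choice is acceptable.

δ = min(7/2, (49/8)ε)

Fix ε > 0. We seek δ > 0 such that 0 < |t + 7| < δ implies |4/t + 4/7| < ε.
|4/t + 4/7| = 4·|-7 − t|/(7·|t|) = 4|t + 7|/(7|t|).
Require δ ≤ 7/2 so that |t| > 7 − 7/2 = 7/2, hence 7|t| > 49/2.
Then |4/t + 4/7| < 4|t + 7|/(49/2), which is < ε when |t + 7| < (49/8)ε.
Take δ = min(7/2, (49/8)ε). Then 0 < |t + 7| < δ gives both |t + 7| < 7/2 and |t + 7| < (49/8)ε, so |4/t + 4/7| < ε.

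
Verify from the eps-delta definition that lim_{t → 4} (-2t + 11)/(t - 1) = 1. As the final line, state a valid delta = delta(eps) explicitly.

Fix eps > 0. We want delta > 0 with 0 < |t − 4| < delta ⇒ |(-2t + 11)/(t - 1) − 1| < eps.
Combining over a common denominator, (-2t + 11)/(t - 1) − 1 = [(-2t + 11)·3 − 3·(t - 1)] / [3·(t - 1)] = -9(t − 4) / (3(t - 1)).
So |(-2t + 11)/(t - 1) − 1| = 9|t − 4| / (3·|t − 1|).
Restrict delta ≤ 3/2. Then |t − 4| < 3/2 gives |t − 1| = |(t − 4) + 3| ≥ 3 − 3/2 = 3/2.
Hence |(-2t + 11)/(t - 1) − 1| < 9|t − 4|/(3·(3/2)) = 2|t − 4|, which is < eps once |t − 4| < (1/2)eps.
Take delta = min(3/2, (1/2)eps). Then 0 < |t − 4| < delta forces both bounds, so |(-2t + 11)/(t - 1) − 1| < eps.

delta = min(3/2, (1/2)eps)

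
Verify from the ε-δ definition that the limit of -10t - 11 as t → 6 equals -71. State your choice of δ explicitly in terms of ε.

Suppose ε > 0. We need δ > 0 so that 0 < |t − 6| < δ implies |(-10t - 11) + 71| < ε.
Since (-10t - 11) + 71 = -10(t − 6), we have |(-10t - 11) + 71| = 10|t − 6|.
Thus it suffices that |t − 6| < ε/10.
Choosing δ = ε/10 gives |(-10t - 11) + 71| = 10|t − 6| < ε whenever |t − 6| < δ.

δ = ε/10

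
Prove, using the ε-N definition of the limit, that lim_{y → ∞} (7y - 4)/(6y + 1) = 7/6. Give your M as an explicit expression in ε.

Let ε > 0. We seek M > 0 such that y > M implies |(7y - 4)/(6y + 1) − (7/6)| < ε.
(7y - 4)/(6y + 1) − (7/6) = (6(7y - 4) − 7(6y + 1)) / (6(6y + 1)) = -31/(6(6y + 1)).
For y > 0 we have 6y + 1 > 6y, so |(7y - 4)/(6y + 1) − (7/6)| = 31/(6(6y + 1)) < 31/(6·6y) = (31/36)/y.
Thus |(7y - 4)/(6y + 1) − (7/6)| < ε whenever y > (31/36)/ε.
Take M = (31/36)/ε. If y > M then |(7y - 4)/(6y + 1) − (7/6)| < (31/36)/y < ε.

M = (31/36)/ε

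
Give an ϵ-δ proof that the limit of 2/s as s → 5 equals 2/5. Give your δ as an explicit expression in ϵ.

δ = min(5/2, (25/4)ϵ)

Let ϵ > 0 be given. We seek δ > 0 such that 0 < |s − 5| < δ implies |2/s − (2/5)| < ϵ.
|2/s − (2/5)| = 2·|5 − s|/(5·|s|) = 2|s − 5|/(5|s|).
Require δ ≤ 5/2 so that |s| > 5 − 5/2 = 5/2, hence 5|s| > 25/2.
Then |2/s − (2/5)| < 2|s − 5|/(25/2), which is < ϵ when |s − 5| < (25/4)ϵ.
Take δ = min(5/2, (25/4)ϵ). Then 0 < |s − 5| < δ gives both |s − 5| < 5/2 and |s − 5| < (25/4)ϵ, so |2/s − (2/5)| < ϵ.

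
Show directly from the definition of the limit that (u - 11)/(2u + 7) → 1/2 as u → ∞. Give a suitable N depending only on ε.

Fix ε > 0. We seek N > 0 such that u > N implies |(u - 11)/(2u + 7) − (1/2)| < ε.
(u - 11)/(2u + 7) − (1/2) = (2(u - 11) − (2u + 7)) / (2(2u + 7)) = -29/(2(2u + 7)).
For u > 0 we have 2u + 7 > 2u, so |(u - 11)/(2u + 7) − (1/2)| = 29/(2(2u + 7)) < 29/(2·2u) = (29/4)/u.
Thus |(u - 11)/(2u + 7) − (1/2)| < ε whenever u > (29/4)/ε.
Take N = (29/4)/ε. If u > N then |(u - 11)/(2u + 7) − (1/2)| < (29/4)/u < ε.

N = (29/4)/ε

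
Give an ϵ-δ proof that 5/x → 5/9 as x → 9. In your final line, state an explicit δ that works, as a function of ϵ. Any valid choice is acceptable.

Let ϵ > 0 be given. We seek δ > 0 such that 0 < |x − 9| < δ implies |5/x − (5/9)| < ϵ.
|5/x − (5/9)| = 5·|9 − x|/(9·|x|) = 5|x − 9|/(9|x|).
Restrict δ ≤ 9/2. Then |x − 9| < 9/2 gives |x| > 9/2, so 9|x| > 81/2.
Then |5/x − (5/9)| < 5|x − 9|/(81/2), which is < ϵ when |x − 9| < (81/10)ϵ.
Take δ = min(9/2, (81/10)ϵ). Then 0 < |x − 9| < δ gives both |x − 9| < 9/2 and |x − 9| < (81/10)ϵ, so |5/x − (5/9)| < ϵ.

δ = min(9/2, (81/10)ϵ)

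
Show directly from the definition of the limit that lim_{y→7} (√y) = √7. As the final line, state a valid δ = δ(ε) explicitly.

δ = min(7, √7·ε)

Fix ε > 0. We want δ > 0 such that 0 < |y − 7| < δ implies |√y − √7| < ε.
Rationalise: √y − √7 = (y − 7)/(√y + √7), so |√y − √7| = |y − 7|/(√y + √7).
Restrict δ ≤ 7 so that |y − 7| < 7 forces y > 0, and then √y + √7 > √7.
Hence |√y − √7| < |y − 7|/√7, which is < ε once |y − 7| < √7·ε.
Take δ = min(7, √7·ε). If 0 < |y − 7| < δ then y > 0 and |√y − √7| < |y − 7|/√7 < ε.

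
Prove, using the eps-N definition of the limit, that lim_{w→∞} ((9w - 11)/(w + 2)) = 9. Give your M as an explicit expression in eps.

Let eps > 0 be given. We seek M > 0 such that w > M implies |(9w - 11)/(w + 2) − 9| < eps.
(9w - 11)/(w + 2) − 9 = ((9w - 11) − 9(w + 2)) / ((w + 2)) = -29/((w + 2)).
For w > 0 we have w + 2 > w, so |(9w - 11)/(w + 2) − 9| = 29/((w + 2)) < 29/(w) = 29/w.
Thus |(9w - 11)/(w + 2) − 9| < eps whenever w > 29/eps.
Take M = 29/eps. If w > M then |(9w - 11)/(w + 2) − 9| < 29/w < eps.

M = 29/eps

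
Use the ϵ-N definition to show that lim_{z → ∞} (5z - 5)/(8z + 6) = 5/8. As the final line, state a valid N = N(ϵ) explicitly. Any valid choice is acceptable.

Suppose ϵ > 0. We seek N > 0 such that z > N implies |(5z - 5)/(8z + 6) − (5/8)| < ϵ.
(5z - 5)/(8z + 6) − (5/8) = (8(5z - 5) − 5(8z + 6)) / (8(8z + 6)) = -70/(8(8z + 6)).
For z > 0 we have 8z + 6 > 8z, so |(5z - 5)/(8z + 6) − (5/8)| = 70/(8(8z + 6)) < 70/(8·8z) = (35/32)/z.
Thus |(5z - 5)/(8z + 6) − (5/8)| < ϵ whenever z > (35/32)/ϵ.
Take N = (35/32)/ϵ. If z > N then |(5z - 5)/(8z + 6) − (5/8)| < (35/32)/z < ϵ.

N = (35/32)/ϵ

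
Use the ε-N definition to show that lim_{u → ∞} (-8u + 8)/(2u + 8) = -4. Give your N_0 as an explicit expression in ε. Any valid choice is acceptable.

N_0 = 20/ε

Let ε > 0 be given. We seek N_0 > 0 such that u > N_0 implies |(-8u + 8)/(2u + 8) + 4| < ε.
(-8u + 8)/(2u + 8) + 4 = (2(-8u + 8) − (-8)(2u + 8)) / (2(2u + 8)) = 80/(2(2u + 8)).
For u > 0 we have 2u + 8 > 2u, so |(-8u + 8)/(2u + 8) + 4| = 80/(2(2u + 8)) < 80/(2·2u) = 20/u.
Thus |(-8u + 8)/(2u + 8) + 4| < ε whenever u > 20/ε.
Take N_0 = 20/ε. If u > N_0 then |(-8u + 8)/(2u + 8) + 4| < 20/u < ε.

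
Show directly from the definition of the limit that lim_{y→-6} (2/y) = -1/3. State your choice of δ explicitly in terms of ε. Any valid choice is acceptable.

Let ε > 0. We seek δ > 0 such that 0 < |y + 6| < δ implies |2/y + 1/3| < ε.
|2/y + 1/3| = 2·|-6 − y|/(6·|y|) = 2|y + 6|/(6|y|).
Require δ ≤ 3 so that |y| > 6 − 3 = 3, hence 6|y| > 18.
Then |2/y + 1/3| < 2|y + 6|/18, which is < ε when |y + 6| < 9ε.
Take δ = min(3, 9ε). Then 0 < |y + 6| < δ gives both |y + 6| < 3 and |y + 6| < 9ε, so |2/y + 1/3| < ε.

δ = min(3, 9ε)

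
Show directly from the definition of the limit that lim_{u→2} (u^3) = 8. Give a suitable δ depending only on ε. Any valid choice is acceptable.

δ = min(2, ε/28)

Suppose ε > 0. We seek δ > 0 with 0 < |u − 2| < δ ⇒ |u^3 − 8| < ε.
Factor: u^3 − 8 = (u − 2)(u^2 + 2u + 4), so |u^3 − 8| = |u − 2|·|u^2 + 2u + 4|.
Restrict δ ≤ 2. Then |u − 2| < 2 gives |u| < 4, so by the triangle inequality |u^2 + 2u + 4| ≤ 4^2 + 2·4 + 4 = 28.
Hence |u^3 − 8| ≤ 28|u − 2|, which is < ε once |u − 2| < ε/28.
Take δ = min(2, ε/28). If 0 < |u − 2| < δ then both bounds hold and |u^3 − 8| ≤ 28|u − 2| < 28·(ε/28) = ε.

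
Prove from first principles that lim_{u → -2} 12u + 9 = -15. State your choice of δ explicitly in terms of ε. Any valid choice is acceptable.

δ = ε/12

Suppose ε > 0. We need δ > 0 so that 0 < |u + 2| < δ implies |(12u + 9) + 15| < ε.
|(12u + 9) + 15| = |12u + 24| = 12|u + 2|.
Thus it suffices that |u + 2| < ε/12.
Choosing δ = ε/12 gives |(12u + 9) + 15| = 12|u + 2| < ε whenever |u + 2| < δ.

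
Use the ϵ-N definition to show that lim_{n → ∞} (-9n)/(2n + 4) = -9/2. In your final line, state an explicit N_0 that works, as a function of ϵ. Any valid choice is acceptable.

Suppose ϵ > 0. For n ≥ 1, |(-9n)/(2n + 4) + 9/2| = |36|/(2(2n + 4)) = 36/(2(2n + 4)).
Since 2n + 4 ≥ 2n for n ≥ 1, this is ≤ 36/(2·2n) = 9/n.
So |(-9n)/(2n + 4) + 9/2| < ϵ whenever n > 9/ϵ.
Take N_0 = 9/ϵ. If n > N_0 then |(-9n)/(2n + 4) + 9/2| ≤ 9/n < ϵ.

N_0 = 9/ϵ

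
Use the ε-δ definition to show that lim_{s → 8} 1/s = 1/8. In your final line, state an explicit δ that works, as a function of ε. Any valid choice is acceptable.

δ = min(4, 32ε)

Let ε > 0. We seek δ > 0 such that 0 < |s − 8| < δ implies |1/s − (1/8)| < ε.
|1/s − (1/8)| = |8 − s|/(8·|s|) = |s − 8|/(8|s|).
Restrict δ ≤ 4. Then |s − 8| < 4 gives |s| > 4, so 8|s| > 32.
Then |1/s − (1/8)| < |s − 8|/32, which is < ε when |s − 8| < 32ε.
Take δ = min(4, 32ε). Then 0 < |s − 8| < δ gives both |s − 8| < 4 and |s − 8| < 32ε, so |1/s − (1/8)| < ε.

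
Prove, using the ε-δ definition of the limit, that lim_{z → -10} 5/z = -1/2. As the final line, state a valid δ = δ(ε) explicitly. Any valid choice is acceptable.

Let ε > 0. We seek δ > 0 such that 0 < |z + 10| < δ implies |5/z + 1/2| < ε.
|5/z + 1/2| = 5·|-10 − z|/(10·|z|) = 5|z + 10|/(10|z|).
Require δ ≤ 5 so that |z| > 10 − 5 = 5, hence 10|z| > 50.
Then |5/z + 1/2| < 5|z + 10|/50, which is < ε when |z + 10| < 10ε.
Take δ = min(5, 10ε). Then 0 < |z + 10| < δ gives both |z + 10| < 5 and |z + 10| < 10ε, so |5/z + 1/2| < ε.

δ = min(5, 10ε)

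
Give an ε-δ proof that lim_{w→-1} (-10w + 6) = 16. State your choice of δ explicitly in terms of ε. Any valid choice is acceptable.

Fix ε > 0. We need δ > 0 so that 0 < |w + 1| < δ implies |(-10w + 6) − 16| < ε.
Since (-10w + 6) − 16 = -10(w + 1), we have |(-10w + 6) − 16| = 10|w + 1|.
So 10|w + 1| < ε exactly when |w + 1| < ε/10.
Choosing δ = ε/10 gives |(-10w + 6) − 16| = 10|w + 1| < ε whenever |w + 1| < δ.

δ = ε/10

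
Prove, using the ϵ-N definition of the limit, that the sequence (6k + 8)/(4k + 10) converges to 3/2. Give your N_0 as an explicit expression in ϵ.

Let ϵ > 0 be given. For k ≥ 1, |(6k + 8)/(4k + 10) − (3/2)| = |-28|/(4(4k + 10)) = 28/(4(4k + 10)).
Since 4k + 10 ≥ 4k for k ≥ 1, this is ≤ 28/(4·4k) = (7/4)/k.
So |(6k + 8)/(4k + 10) − (3/2)| < ϵ whenever k > (7/4)/ϵ.
Take N_0 = (7/4)/ϵ. If k > N_0 then |(6k + 8)/(4k + 10) − (3/2)| ≤ (7/4)/k < ϵ.

N_0 = (7/4)/ϵ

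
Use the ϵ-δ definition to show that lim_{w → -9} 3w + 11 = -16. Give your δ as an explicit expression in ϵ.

δ = ϵ/3

Fix ϵ > 0. We need δ > 0 so that 0 < |w + 9| < δ implies |(3w + 11) + 16| < ϵ.
|(3w + 11) + 16| = |3w + 27| = 3|w + 9|.
Thus it suffices that |w + 9| < ϵ/3.
Choosing δ = ϵ/3 gives |(3w + 11) + 16| = 3|w + 9| < ϵ whenever |w + 9| < δ.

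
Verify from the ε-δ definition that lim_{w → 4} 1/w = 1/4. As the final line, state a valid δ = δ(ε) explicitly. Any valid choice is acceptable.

Suppose ε > 0. We seek δ > 0 such that 0 < |w − 4| < δ implies |1/w − (1/4)| < ε.
|1/w − (1/4)| = |4 − w|/(4·|w|) = |w − 4|/(4|w|).
Restrict δ ≤ 2. Then |w − 4| < 2 gives |w| > 2, so 4|w| > 8.
Then |1/w − (1/4)| < |w − 4|/8, which is < ε when |w − 4| < 8ε.
Take δ = min(2, 8ε). Then 0 < |w − 4| < δ gives both |w − 4| < 2 and |w − 4| < 8ε, so |1/w − (1/4)| < ε.

δ = min(2, 8ε)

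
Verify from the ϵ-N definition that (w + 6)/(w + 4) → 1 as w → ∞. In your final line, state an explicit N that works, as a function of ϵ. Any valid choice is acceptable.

Let ϵ > 0 be given. We seek N > 0 such that w > N implies |(w + 6)/(w + 4) − 1| < ϵ.
(w + 6)/(w + 4) − 1 = ((w + 6) − (w + 4)) / ((w + 4)) = 2/((w + 4)).
For w > 0 we have w + 4 > w, so |(w + 6)/(w + 4) − 1| = 2/((w + 4)) < 2/(w) = 2/w.
Thus |(w + 6)/(w + 4) − 1| < ϵ whenever w > 2/ϵ.
Take N = 2/ϵ. If w > N then |(w + 6)/(w + 4) − 1| < 2/w < ϵ.

N = 2/ϵ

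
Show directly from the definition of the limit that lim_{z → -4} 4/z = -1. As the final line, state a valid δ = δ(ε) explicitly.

Let ε > 0. We seek δ > 0 such that 0 < |z + 4| < δ implies |4/z + 1| < ε.
|4/z + 1| = 4·|-4 − z|/(4·|z|) = 4|z + 4|/(4|z|).
Require δ ≤ 2 so that |z| > 4 − 2 = 2, hence 4|z| > 8.
Then |4/z + 1| < 4|z + 4|/8, which is < ε when |z + 4| < 2ε.
Take δ = min(2, 2ε). Then 0 < |z + 4| < δ gives both |z + 4| < 2 and |z + 4| < 2ε, so |4/z + 1| < ε.

δ = min(2, 2ε)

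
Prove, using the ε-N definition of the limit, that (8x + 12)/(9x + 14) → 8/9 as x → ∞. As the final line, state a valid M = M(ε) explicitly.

Let ε > 0 be given. We seek M > 0 such that x > M implies |(8x + 12)/(9x + 14) − (8/9)| < ε.
(8x + 12)/(9x + 14) − (8/9) = (9(8x + 12) − 8(9x + 14)) / (9(9x + 14)) = -4/(9(9x + 14)).
For x > 0 we have 9x + 14 > 9x, so |(8x + 12)/(9x + 14) − (8/9)| = 4/(9(9x + 14)) < 4/(9·9x) = (4/81)/x.
Thus |(8x + 12)/(9x + 14) − (8/9)| < ε whenever x > (4/81)/ε.
Take M = (4/81)/ε. If x > M then |(8x + 12)/(9x + 14) − (8/9)| < (4/81)/x < ε.

M = (4/81)/ε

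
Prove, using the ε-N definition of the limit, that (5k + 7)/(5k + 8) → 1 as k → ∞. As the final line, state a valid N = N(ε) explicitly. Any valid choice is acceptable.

Suppose ε > 0. For k ≥ 1, |(5k + 7)/(5k + 8) − 1| = |-5|/(5(5k + 8)) = 5/(5(5k + 8)).
Since 5k + 8 ≥ 5k for k ≥ 1, this is ≤ 5/(5·5k) = (1/5)/k.
So |(5k + 7)/(5k + 8) − 1| < ε whenever k > (1/5)/ε.
Take N = (1/5)/ε. If k > N then |(5k + 7)/(5k + 8) − 1| ≤ (1/5)/k < ε.

N = (1/5)/ε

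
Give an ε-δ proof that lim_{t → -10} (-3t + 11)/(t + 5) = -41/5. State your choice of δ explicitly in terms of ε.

Let ε > 0. We want δ > 0 with 0 < |t + 10| < δ ⇒ |(-3t + 11)/(t + 5) + 41/5| < ε.
Combining over a common denominator, (-3t + 11)/(t + 5) + 41/5 = [(-3t + 11)·(-5) − 41·(t + 5)] / [(-5)·(t + 5)] = -26(t + 10) / ((-5)(t + 5)).
So |(-3t + 11)/(t + 5) + 41/5| = 26|t + 10| / (5·|t + 5|).
Restrict δ ≤ 5/2. Then |t + 10| < 5/2 gives |t + 5| = |(t + 10) + (-5)| ≥ 5 − 5/2 = 5/2.
Hence |(-3t + 11)/(t + 5) + 41/5| < 26|t + 10|/(5·(5/2)) = (52/25)|t + 10|, which is < ε once |t + 10| < (25/52)ε.
Take δ = min(5/2, (25/52)ε). Then 0 < |t + 10| < δ forces both bounds, so |(-3t + 11)/(t + 5) + 41/5| < ε.

δ = min(5/2, (25/52)ε)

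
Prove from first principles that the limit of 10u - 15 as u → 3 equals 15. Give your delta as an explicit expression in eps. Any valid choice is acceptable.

Let eps > 0. We need delta > 0 so that 0 < |u − 3| < delta implies |(10u - 15) − 15| < eps.
|(10u - 15) − 15| = |10u - 30| = 10|u − 3|.
Thus it suffices that |u − 3| < eps/10.
Take delta = eps/10. If 0 < |u − 3| < delta then |(10u - 15) − 15| = 10|u − 3| < 10·(eps/10) = eps.

delta = eps/10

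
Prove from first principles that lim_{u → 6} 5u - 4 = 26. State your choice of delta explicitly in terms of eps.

Let eps > 0 be given. We need delta > 0 so that 0 < |u − 6| < delta implies |(5u - 4) − 26| < eps.
Since (5u - 4) − 26 = 5(u − 6), we have |(5u - 4) − 26| = 5|u − 6|.
Thus it suffices that |u − 6| < eps/5.
Choosing delta = eps/5 gives |(5u - 4) − 26| = 5|u − 6| < eps whenever |u − 6| < delta.

delta = eps/5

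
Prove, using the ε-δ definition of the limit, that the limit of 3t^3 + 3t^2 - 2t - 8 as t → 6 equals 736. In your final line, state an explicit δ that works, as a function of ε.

Fix ε > 0. We want δ > 0 such that 0 < |t − 6| < δ implies |(3t^3 + 3t^2 - 2t - 8) − 736| < ε.
(3t^3 + 3t^2 - 2t - 8) − 736 = 3t^3 + 3t^2 - 2t - 744 = (t − 6)(3t^2 + 21t + 124).
So |(3t^3 + 3t^2 - 2t - 8) − 736| = |t − 6|·|3t^2 + 21t + 124|.
Require δ ≤ 1. Then |t − 6| < 1 gives |t| < 7, and by the triangle inequality |3t^2 + 21t + 124| ≤ 3·7^2 + 21·7 + 124 = 418.
Hence |(3t^3 + 3t^2 - 2t - 8) − 736| ≤ 418|t − 6| < ε provided |t − 6| < ε/418.
Choosing δ = min(1, ε/418) ensures both conditions, hence |(3t^3 + 3t^2 - 2t - 8) − 736| < ε.

δ = min(1, ε/418)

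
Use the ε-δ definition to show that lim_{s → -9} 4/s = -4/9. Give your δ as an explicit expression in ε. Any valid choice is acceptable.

Let ε > 0 be given. We seek δ > 0 such that 0 < |s + 9| < δ implies |4/s + 4/9| < ε.
|4/s + 4/9| = 4·|-9 − s|/(9·|s|) = 4|s + 9|/(9|s|).
Require δ ≤ 9/2 so that |s| > 9 − 9/2 = 9/2, hence 9|s| > 81/2.
Then |4/s + 4/9| < 4|s + 9|/(81/2), which is < ε when |s + 9| < (81/8)ε.
Take δ = min(9/2, (81/8)ε). Then 0 < |s + 9| < δ gives both |s + 9| < 9/2 and |s + 9| < (81/8)ε, so |4/s + 4/9| < ε.

δ = min(9/2, (81/8)ε)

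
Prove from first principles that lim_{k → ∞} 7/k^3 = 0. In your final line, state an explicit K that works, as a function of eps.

Let eps > 0. For k ≥ 1, |7/k^3 − 0| = 7/k^3.
7/k^3 < eps ⇔ k^3 > 7/eps ⇔ k > (7/eps)^{1/3}.
Take K = (7/eps)^{1/3}. Then k > K implies 7/k^3 < eps.

K = (7/eps)^{1/3}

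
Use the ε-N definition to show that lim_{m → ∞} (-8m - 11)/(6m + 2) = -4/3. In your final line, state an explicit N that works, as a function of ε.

N = (25/18)/ε

Suppose ε > 0. For m ≥ 1, |(-8m - 11)/(6m + 2) + 4/3| = |-50|/(6(6m + 2)) = 50/(6(6m + 2)).
Since 6m + 2 ≥ 6m for m ≥ 1, this is ≤ 50/(6·6m) = (25/18)/m.
So |(-8m - 11)/(6m + 2) + 4/3| < ε whenever m > (25/18)/ε.
Take N = (25/18)/ε. If m > N then |(-8m - 11)/(6m + 2) + 4/3| ≤ (25/18)/m < ε.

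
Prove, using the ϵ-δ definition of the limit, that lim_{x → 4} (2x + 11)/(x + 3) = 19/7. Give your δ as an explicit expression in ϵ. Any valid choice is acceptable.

δ = min(7/2, (49/10)ϵ)

Let ϵ > 0. We want δ > 0 with 0 < |x − 4| < δ ⇒ |(2x + 11)/(x + 3) − (19/7)| < ϵ.
Combining over a common denominator, (2x + 11)/(x + 3) − (19/7) = [(2x + 11)·7 − 19·(x + 3)] / [7·(x + 3)] = -5(x − 4) / (7(x + 3)).
So |(2x + 11)/(x + 3) − (19/7)| = 5|x − 4| / (7·|x + 3|).
Restrict δ ≤ 7/2. Then |x − 4| < 7/2 gives |x + 3| = |(x − 4) + 7| ≥ 7 − 7/2 = 7/2.
Hence |(2x + 11)/(x + 3) − (19/7)| < 5|x − 4|/(7·(7/2)) = (10/49)|x − 4|, which is < ϵ once |x − 4| < (49/10)ϵ.
Take δ = min(7/2, (49/10)ϵ). Then 0 < |x − 4| < δ forces both bounds, so |(2x + 11)/(x + 3) − (19/7)| < ϵ.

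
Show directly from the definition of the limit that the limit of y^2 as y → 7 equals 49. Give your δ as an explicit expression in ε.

Let ε > 0. We seek δ > 0 with 0 < |y − 7| < δ ⇒ |y^2 − 49| < ε.
Factor: y^2 − 49 = (y − 7)(y + 7), so |y^2 − 49| = |y − 7|·|y + 7|.
Restrict δ ≤ 1. Then |y − 7| < 1 gives |y| < 8, so by the triangle inequality |y + 7| ≤ 8 + 7 = 15.
Hence |y^2 − 49| ≤ 15|y − 7|, which is < ε once |y − 7| < ε/15.
Take δ = min(1, ε/15). If 0 < |y − 7| < δ then both bounds hold and |y^2 − 49| ≤ 15|y − 7| < 15·(ε/15) = ε.

δ = min(1, ε/15)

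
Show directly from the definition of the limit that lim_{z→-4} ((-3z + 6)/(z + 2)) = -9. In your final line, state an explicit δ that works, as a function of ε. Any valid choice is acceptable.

Let ε > 0 be given. We want δ > 0 with 0 < |z + 4| < δ ⇒ |(-3z + 6)/(z + 2) + 9| < ε.
Combining over a common denominator, (-3z + 6)/(z + 2) + 9 = [(-3z + 6)·(-2) − 18·(z + 2)] / [(-2)·(z + 2)] = -12(z + 4) / ((-2)(z + 2)).
So |(-3z + 6)/(z + 2) + 9| = 12|z + 4| / (2·|z + 2|).
Require δ ≤ 1, so |z + 2| ≥ |-2| − |z + 4| > 2 − 1 = 1.
Hence |(-3z + 6)/(z + 2) + 9| < 12|z + 4|/(2·1) = 6|z + 4|, which is < ε once |z + 4| < (1/6)ε.
Take δ = min(1, (1/6)ε). Then 0 < |z + 4| < δ forces both bounds, so |(-3z + 6)/(z + 2) + 9| < ε.

δ = min(1, (1/6)ε)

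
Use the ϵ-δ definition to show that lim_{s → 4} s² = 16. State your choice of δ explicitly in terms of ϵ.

Let ϵ > 0 be given. We seek δ > 0 with 0 < |s − 4| < δ ⇒ |s² − 16| < ϵ.
Factor: s² − 16 = (s − 4)(s + 4), so |s² − 16| = |s − 4|·|s + 4|.
Impose δ ≤ 1 so that |s| < 5; then |s + 4| ≤ 9.
Hence |s² − 16| ≤ 9|s − 4|, which is < ϵ once |s − 4| < ϵ/9.
Take δ = min(1, ϵ/9). If 0 < |s − 4| < δ then both bounds hold and |s² − 16| ≤ 9|s − 4| < 9·(ϵ/9) = ϵ.

δ = min(1, ϵ/9)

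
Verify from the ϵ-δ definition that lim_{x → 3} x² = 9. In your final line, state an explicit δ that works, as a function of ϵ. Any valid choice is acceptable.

δ = min(1, ϵ/7)

Let ϵ > 0 be given. We seek δ > 0 with 0 < |x − 3| < δ ⇒ |x² − 9| < ϵ.
Factor: x² − 9 = (x − 3)(x + 3), so |x² − 9| = |x − 3|·|x + 3|.
Impose δ ≤ 1 so that |x| < 4; then |x + 3| ≤ 7.
Hence |x² − 9| ≤ 7|x − 3|, which is < ϵ once |x − 3| < ϵ/7.
Take δ = min(1, ϵ/7). If 0 < |x − 3| < δ then both bounds hold and |x² − 9| ≤ 7|x − 3| < 7·(ϵ/7) = ϵ.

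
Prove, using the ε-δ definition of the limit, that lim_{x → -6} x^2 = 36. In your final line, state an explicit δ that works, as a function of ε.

Suppose ε > 0. We seek δ > 0 with 0 < |x + 6| < δ ⇒ |x^2 − 36| < ε.
Factor: x^2 − 36 = (x + 6)(x - 6), so |x^2 − 36| = |x + 6|·|x - 6|.
Restrict δ ≤ 2. Then |x + 6| < 2 gives |x| < 8, so by the triangle inequality |x - 6| ≤ 8 + 6 = 14.
Hence |x^2 − 36| ≤ 14|x + 6|, which is < ε once |x + 6| < ε/14.
Take δ = min(2, ε/14). If 0 < |x + 6| < δ then both bounds hold and |x^2 − 36| ≤ 14|x + 6| < 14·(ε/14) = ε.

δ = min(2, ε/14)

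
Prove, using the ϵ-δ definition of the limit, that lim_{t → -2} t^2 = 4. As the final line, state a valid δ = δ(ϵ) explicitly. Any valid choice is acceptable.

δ = min(2, ϵ/6)

Suppose ϵ > 0. We seek δ > 0 with 0 < |t + 2| < δ ⇒ |t^2 − 4| < ϵ.
Factor: t^2 − 4 = (t + 2)(t - 2), so |t^2 − 4| = |t + 2|·|t - 2|.
Restrict δ ≤ 2. Then |t + 2| < 2 gives |t| < 4, so by the triangle inequality |t - 2| ≤ 4 + 2 = 6.
Hence |t^2 − 4| ≤ 6|t + 2|, which is < ϵ once |t + 2| < ϵ/6.
Take δ = min(2, ϵ/6). If 0 < |t + 2| < δ then both bounds hold and |t^2 − 4| ≤ 6|t + 2| < 6·(ϵ/6) = ϵ.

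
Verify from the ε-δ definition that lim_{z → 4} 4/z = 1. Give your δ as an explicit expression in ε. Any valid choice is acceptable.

Let ε > 0. We seek δ > 0 such that 0 < |z − 4| < δ implies |4/z − 1| < ε.
|4/z − 1| = 4·|4 − z|/(4·|z|) = 4|z − 4|/(4|z|).
Restrict δ ≤ 2. Then |z − 4| < 2 gives |z| > 2, so 4|z| > 8.
Then |4/z − 1| < 4|z − 4|/8, which is < ε when |z − 4| < 2ε.
Take δ = min(2, 2ε). Then 0 < |z − 4| < δ gives both |z − 4| < 2 and |z − 4| < 2ε, so |4/z − 1| < ε.

δ = min(2, 2ε)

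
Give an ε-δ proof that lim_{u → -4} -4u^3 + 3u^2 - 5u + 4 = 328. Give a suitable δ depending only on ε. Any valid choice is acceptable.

δ = min(1, ε/276)

Fix ε > 0. We want δ > 0 such that 0 < |u + 4| < δ implies |(-4u^3 + 3u^2 - 5u + 4) − 328| < ε.
(-4u^3 + 3u^2 - 5u + 4) − 328 = -4u^3 + 3u^2 - 5u - 324 = (u + 4)(-4u^2 + 19u - 81).
So |(-4u^3 + 3u^2 - 5u + 4) − 328| = |u + 4|·|-4u^2 + 19u - 81|.
Require δ ≤ 1. Then |u + 4| < 1 gives |u| < 5, and by the triangle inequality |-4u^2 + 19u - 81| ≤ 4·5^2 + 19·5 + 81 = 276.
Hence |(-4u^3 + 3u^2 - 5u + 4) − 328| ≤ 276|u + 4| < ε provided |u + 4| < ε/276.
Choosing δ = min(1, ε/276) ensures both conditions, hence |(-4u^3 + 3u^2 - 5u + 4) − 328| < ε.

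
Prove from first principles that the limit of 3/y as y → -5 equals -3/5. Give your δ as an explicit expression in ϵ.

δ = min(5/2, (25/6)ϵ)

Fix ϵ > 0. We seek δ > 0 such that 0 < |y + 5| < δ implies |3/y + 3/5| < ϵ.
|3/y + 3/5| = 3·|-5 − y|/(5·|y|) = 3|y + 5|/(5|y|).
Restrict δ ≤ 5/2. Then |y + 5| < 5/2 gives |y| > 5/2, so 5|y| > 25/2.
Then |3/y + 3/5| < 3|y + 5|/(25/2), which is < ϵ when |y + 5| < (25/6)ϵ.
Take δ = min(5/2, (25/6)ϵ). Then 0 < |y + 5| < δ gives both |y + 5| < 5/2 and |y + 5| < (25/6)ϵ, so |3/y + 3/5| < ϵ.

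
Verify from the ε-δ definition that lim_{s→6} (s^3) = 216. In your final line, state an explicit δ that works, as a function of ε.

Suppose ε > 0. We seek δ > 0 with 0 < |s − 6| < δ ⇒ |s^3 − 216| < ε.
Factor: s^3 − 216 = (s − 6)(s^2 + 6s + 36), so |s^3 − 216| = |s − 6|·|s^2 + 6s + 36|.
Impose δ ≤ 1 so that |s| < 7; then |s^2 + 6s + 36| ≤ 127.
Hence |s^3 − 216| ≤ 127|s − 6|, which is < ε once |s − 6| < ε/127.
Take δ = min(1, ε/127). If 0 < |s − 6| < δ then both bounds hold and |s^3 − 216| ≤ 127|s − 6| < 127·(ε/127) = ε.

δ = min(1, ε/127)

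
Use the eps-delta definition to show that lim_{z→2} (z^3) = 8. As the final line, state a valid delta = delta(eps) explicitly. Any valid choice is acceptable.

Let eps > 0 be given. We seek delta > 0 with 0 < |z − 2| < delta ⇒ |z^3 − 8| < eps.
Factor: z^3 − 8 = (z − 2)(z^2 + 2z + 4), so |z^3 − 8| = |z − 2|·|z^2 + 2z + 4|.
Restrict delta ≤ 1. Then |z − 2| < 1 gives |z| < 3, so by the triangle inequality |z^2 + 2z + 4| ≤ 3^2 + 2·3 + 4 = 19.
Hence |z^3 − 8| ≤ 19|z − 2|, which is < eps once |z − 2| < eps/19.
Take delta = min(1, eps/19). If 0 < |z − 2| < delta then both bounds hold and |z^3 − 8| ≤ 19|z − 2| < 19·(eps/19) = eps.

delta = min(1, eps/19)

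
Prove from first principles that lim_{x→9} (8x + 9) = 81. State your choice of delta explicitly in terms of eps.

Fix eps > 0. We need delta > 0 so that 0 < |x − 9| < delta implies |(8x + 9) − 81| < eps.
|(8x + 9) − 81| = |8x - 72| = 8|x − 9|.
Thus it suffices that |x − 9| < eps/8.
Choosing delta = eps/8 gives |(8x + 9) − 81| = 8|x − 9| < eps whenever |x − 9| < delta.

delta = eps/8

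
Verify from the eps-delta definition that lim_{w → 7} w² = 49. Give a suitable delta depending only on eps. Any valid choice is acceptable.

delta = min(1, eps/15)

Let eps > 0 be given. We seek delta > 0 with 0 < |w − 7| < delta ⇒ |w² − 49| < eps.
Factor: w² − 49 = (w − 7)(w + 7), so |w² − 49| = |w − 7|·|w + 7|.
Restrict delta ≤ 1. Then |w − 7| < 1 gives |w| < 8, so by the triangle inequality |w + 7| ≤ 8 + 7 = 15.
Hence |w² − 49| ≤ 15|w − 7|, which is < eps once |w − 7| < eps/15.
Take delta = min(1, eps/15). If 0 < |w − 7| < delta then both bounds hold and |w² − 49| ≤ 15|w − 7| < 15·(eps/15) = eps.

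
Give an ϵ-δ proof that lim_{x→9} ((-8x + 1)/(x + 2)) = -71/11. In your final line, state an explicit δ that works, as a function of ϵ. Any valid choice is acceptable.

δ = min(11/2, (121/34)ϵ)

Fix ϵ > 0. We want δ > 0 with 0 < |x − 9| < δ ⇒ |(-8x + 1)/(x + 2) + 71/11| < ϵ.
Combining over a common denominator, (-8x + 1)/(x + 2) + 71/11 = [(-8x + 1)·11 − (-71)·(x + 2)] / [11·(x + 2)] = -17(x − 9) / (11(x + 2)).
So |(-8x + 1)/(x + 2) + 71/11| = 17|x − 9| / (11·|x + 2|).
Restrict δ ≤ 11/2. Then |x − 9| < 11/2 gives |x + 2| = |(x − 9) + 11| ≥ 11 − 11/2 = 11/2.
Hence |(-8x + 1)/(x + 2) + 71/11| < 17|x − 9|/(11·(11/2)) = (34/121)|x − 9|, which is < ϵ once |x − 9| < (121/34)ϵ.
Take δ = min(11/2, (121/34)ϵ). Then 0 < |x − 9| < δ forces both bounds, so |(-8x + 1)/(x + 2) + 71/11| < ϵ.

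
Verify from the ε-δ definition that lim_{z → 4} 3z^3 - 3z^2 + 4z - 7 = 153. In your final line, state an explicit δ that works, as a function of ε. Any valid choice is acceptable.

Let ε > 0. We want δ > 0 such that 0 < |z − 4| < δ implies |(3z^3 - 3z^2 + 4z - 7) − 153| < ε.
(3z^3 - 3z^2 + 4z - 7) − 153 = 3z^3 - 3z^2 + 4z - 160 = (z − 4)(3z^2 + 9z + 40).
So |(3z^3 - 3z^2 + 4z - 7) − 153| = |z − 4|·|3z^2 + 9z + 40|.
Require δ ≤ 1. Then |z − 4| < 1 gives |z| < 5, and by the triangle inequality |3z^2 + 9z + 40| ≤ 3·5^2 + 9·5 + 40 = 160.
Hence |(3z^3 - 3z^2 + 4z - 7) − 153| ≤ 160|z − 4| < ε provided |z − 4| < ε/160.
Choosing δ = min(1, ε/160) ensures both conditions, hence |(3z^3 - 3z^2 + 4z - 7) − 153| < ε.

δ = min(1, ε/160)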